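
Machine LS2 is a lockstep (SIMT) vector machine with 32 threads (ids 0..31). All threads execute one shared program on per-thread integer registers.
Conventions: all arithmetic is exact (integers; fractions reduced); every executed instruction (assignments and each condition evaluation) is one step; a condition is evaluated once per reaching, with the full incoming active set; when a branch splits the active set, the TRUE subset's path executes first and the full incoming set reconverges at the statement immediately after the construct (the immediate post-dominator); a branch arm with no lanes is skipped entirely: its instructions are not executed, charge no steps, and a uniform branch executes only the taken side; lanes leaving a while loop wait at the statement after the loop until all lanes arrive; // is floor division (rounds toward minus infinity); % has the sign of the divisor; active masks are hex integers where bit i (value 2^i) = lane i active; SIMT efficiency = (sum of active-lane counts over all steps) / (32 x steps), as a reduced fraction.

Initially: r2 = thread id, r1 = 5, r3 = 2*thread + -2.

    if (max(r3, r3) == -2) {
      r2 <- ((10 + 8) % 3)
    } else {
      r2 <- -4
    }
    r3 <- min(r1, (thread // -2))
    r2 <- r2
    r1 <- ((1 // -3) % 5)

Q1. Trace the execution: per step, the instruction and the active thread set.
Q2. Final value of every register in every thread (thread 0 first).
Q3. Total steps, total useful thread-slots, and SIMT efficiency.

step 0: eval (max(r3, r3) == -2)     0xffffffff
step 1: r2 <- ((10 + 8) % 3)         0x00000001
step 2: r2 <- -4                     0xfffffffe
step 3: r3 <- min(r1, (thread // -2)) 0xffffffff
step 4: r2 <- r2                     0xffffffff
step 5: r1 <- ((1 // -3) % 5)        0xffffffff

Answer: 6 steps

r2: 0,-4,-4,-4,-4,-4,-4,-4,-4,-4,-4,-4,-4,-4,-4,-4,-4,-4,-4,-4,-4,-4,-4,-4,-4,-4,-4,-4,-4,-4,-4,-4
r1: 4,4,4,4,4,4,4,4,4,4,4,4,4,4,4,4,4,4,4,4,4,4,4,4,4,4,4,4,4,4,4,4
r3: 0,-1,-1,-2,-2,-3,-3,-4,-4,-5,-5,-6,-6,-7,-7,-8,-8,-9,-9,-10,-10,-11,-11,-12,-12,-13,-13,-14,-14,-15,-15,-16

steps = 6; useful = 160; efficiency = 160/192 = 5/6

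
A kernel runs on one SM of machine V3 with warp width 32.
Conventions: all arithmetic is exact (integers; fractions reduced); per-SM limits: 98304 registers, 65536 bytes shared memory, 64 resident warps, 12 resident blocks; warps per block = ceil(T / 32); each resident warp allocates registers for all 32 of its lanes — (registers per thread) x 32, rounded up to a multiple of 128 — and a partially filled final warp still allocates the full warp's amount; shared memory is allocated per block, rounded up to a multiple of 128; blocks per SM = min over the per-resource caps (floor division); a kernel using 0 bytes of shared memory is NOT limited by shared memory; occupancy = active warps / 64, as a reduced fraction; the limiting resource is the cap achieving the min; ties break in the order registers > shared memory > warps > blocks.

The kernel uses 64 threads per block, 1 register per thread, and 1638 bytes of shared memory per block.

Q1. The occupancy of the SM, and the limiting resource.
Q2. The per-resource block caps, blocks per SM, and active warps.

Answer: occupancy 3/8, limited by blocks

registers: 384 blocks
shared memory: 39 blocks
warps: 32 blocks
blocks: 12 blocks

Answer: 12 blocks, 24 active warps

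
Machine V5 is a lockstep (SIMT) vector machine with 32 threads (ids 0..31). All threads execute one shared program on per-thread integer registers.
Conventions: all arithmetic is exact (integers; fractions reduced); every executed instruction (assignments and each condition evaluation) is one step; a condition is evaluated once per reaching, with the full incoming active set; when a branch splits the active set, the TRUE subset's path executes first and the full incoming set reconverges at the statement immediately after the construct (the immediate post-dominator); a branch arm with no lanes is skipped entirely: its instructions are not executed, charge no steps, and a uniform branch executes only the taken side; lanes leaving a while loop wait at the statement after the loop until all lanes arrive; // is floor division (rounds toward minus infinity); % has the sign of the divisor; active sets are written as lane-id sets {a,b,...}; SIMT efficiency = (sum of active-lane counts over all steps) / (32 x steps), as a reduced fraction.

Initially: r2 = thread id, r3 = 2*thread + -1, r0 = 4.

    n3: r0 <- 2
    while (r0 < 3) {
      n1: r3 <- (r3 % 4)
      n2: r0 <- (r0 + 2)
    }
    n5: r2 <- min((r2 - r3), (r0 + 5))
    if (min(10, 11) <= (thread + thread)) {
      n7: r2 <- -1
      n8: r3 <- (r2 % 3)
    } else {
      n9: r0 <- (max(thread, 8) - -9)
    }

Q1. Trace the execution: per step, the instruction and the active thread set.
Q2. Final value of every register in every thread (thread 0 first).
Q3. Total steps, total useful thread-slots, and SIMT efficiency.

step 0: r0 <- 2                      {0,1,2,3,4,5,6,7,8,9,10,11,12,13,14,15,16,17,18,19,20,21,22,23,24,25,26,27,28,29,30,31}
step 1: eval (r0 < 3)                {0,1,2,3,4,5,6,7,8,9,10,11,12,13,14,15,16,17,18,19,20,21,22,23,24,25,26,27,28,29,30,31}
step 2: r3 <- (r3 % 4)               {0,1,2,3,4,5,6,7,8,9,10,11,12,13,14,15,16,17,18,19,20,21,22,23,24,25,26,27,28,29,30,31}
step 3: r0 <- (r0 + 2)               {0,1,2,3,4,5,6,7,8,9,10,11,12,13,14,15,16,17,18,19,20,21,22,23,24,25,26,27,28,29,30,31}
step 4: eval (r0 < 3)                {0,1,2,3,4,5,6,7,8,9,10,11,12,13,14,15,16,17,18,19,20,21,22,23,24,25,26,27,28,29,30,31}
step 5: r2 <- min((r2 - r3), (r0 + 5)) {0,1,2,3,4,5,6,7,8,9,10,11,12,13,14,15,16,17,18,19,20,21,22,23,24,25,26,27,28,29,30,31}
step 6: eval (min(10, 11) <= (thread + thread)) {0,1,2,3,4,5,6,7,8,9,10,11,12,13,14,15,16,17,18,19,20,21,22,23,24,25,26,27,28,29,30,31}
step 7: r2 <- -1                     {5,6,7,8,9,10,11,12,13,14,15,16,17,18,19,20,21,22,23,24,25,26,27,28,29,30,31}
step 8: r3 <- (r2 % 3)               {5,6,7,8,9,10,11,12,13,14,15,16,17,18,19,20,21,22,23,24,25,26,27,28,29,30,31}
step 9: r0 <- (max(thread, 8) - -9)  {0,1,2,3,4}

Answer: 10 steps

r2: -3,0,-1,2,1,-1,-1,-1,-1,-1,-1,-1,-1,-1,-1,-1,-1,-1,-1,-1,-1,-1,-1,-1,-1,-1,-1,-1,-1,-1,-1,-1
r3: 3,1,3,1,3,2,2,2,2,2,2,2,2,2,2,2,2,2,2,2,2,2,2,2,2,2,2,2,2,2,2,2
r0: 17,17,17,17,17,4,4,4,4,4,4,4,4,4,4,4,4,4,4,4,4,4,4,4,4,4,4,4,4,4,4,4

steps = 10; useful = 283; efficiency = 283/320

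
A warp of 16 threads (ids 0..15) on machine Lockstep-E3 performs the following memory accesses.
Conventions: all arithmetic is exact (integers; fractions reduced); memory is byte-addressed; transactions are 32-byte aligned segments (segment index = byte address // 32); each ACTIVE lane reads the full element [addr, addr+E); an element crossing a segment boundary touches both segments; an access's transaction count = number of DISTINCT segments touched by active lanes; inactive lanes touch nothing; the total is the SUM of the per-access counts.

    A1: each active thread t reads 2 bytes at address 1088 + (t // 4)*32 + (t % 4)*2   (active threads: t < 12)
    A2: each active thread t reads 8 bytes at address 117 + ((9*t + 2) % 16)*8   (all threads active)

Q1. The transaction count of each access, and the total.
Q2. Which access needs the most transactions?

A1: 3 transactions
A2: 5 transactions

Answer: 3,5; total 8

Answer: A2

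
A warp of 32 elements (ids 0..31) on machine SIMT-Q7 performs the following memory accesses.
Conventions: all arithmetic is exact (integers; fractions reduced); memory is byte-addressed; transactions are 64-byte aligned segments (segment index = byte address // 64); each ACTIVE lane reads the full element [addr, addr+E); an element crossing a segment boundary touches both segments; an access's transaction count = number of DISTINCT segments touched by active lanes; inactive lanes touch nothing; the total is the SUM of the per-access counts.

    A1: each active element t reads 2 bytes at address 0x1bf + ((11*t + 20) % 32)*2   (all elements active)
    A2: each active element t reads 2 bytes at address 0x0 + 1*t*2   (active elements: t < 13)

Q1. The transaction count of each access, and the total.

A1: 2 transactions
A2: 1 transaction

Answer: 2,1; total 3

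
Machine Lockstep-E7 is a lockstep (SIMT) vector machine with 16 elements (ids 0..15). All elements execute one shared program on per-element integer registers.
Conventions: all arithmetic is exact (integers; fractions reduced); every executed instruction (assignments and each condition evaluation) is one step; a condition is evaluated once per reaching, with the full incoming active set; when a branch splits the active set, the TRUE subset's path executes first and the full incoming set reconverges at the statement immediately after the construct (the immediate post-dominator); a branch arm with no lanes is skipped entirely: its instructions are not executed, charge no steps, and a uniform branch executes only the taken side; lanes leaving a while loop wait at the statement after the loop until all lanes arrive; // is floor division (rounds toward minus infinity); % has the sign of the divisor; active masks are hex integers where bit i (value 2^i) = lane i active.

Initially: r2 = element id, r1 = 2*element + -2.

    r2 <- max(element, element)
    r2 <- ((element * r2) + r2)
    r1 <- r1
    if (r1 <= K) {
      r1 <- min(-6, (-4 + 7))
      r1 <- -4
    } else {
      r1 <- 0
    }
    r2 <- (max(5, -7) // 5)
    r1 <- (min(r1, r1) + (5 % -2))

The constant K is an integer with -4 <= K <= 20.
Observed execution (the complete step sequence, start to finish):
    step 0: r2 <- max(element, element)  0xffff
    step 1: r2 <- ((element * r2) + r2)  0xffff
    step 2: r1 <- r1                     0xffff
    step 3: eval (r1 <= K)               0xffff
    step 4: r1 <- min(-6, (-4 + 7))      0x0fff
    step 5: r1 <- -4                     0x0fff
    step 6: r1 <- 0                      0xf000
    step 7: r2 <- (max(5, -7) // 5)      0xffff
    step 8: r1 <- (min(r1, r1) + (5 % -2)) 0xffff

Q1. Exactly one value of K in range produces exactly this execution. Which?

Answer: K = 20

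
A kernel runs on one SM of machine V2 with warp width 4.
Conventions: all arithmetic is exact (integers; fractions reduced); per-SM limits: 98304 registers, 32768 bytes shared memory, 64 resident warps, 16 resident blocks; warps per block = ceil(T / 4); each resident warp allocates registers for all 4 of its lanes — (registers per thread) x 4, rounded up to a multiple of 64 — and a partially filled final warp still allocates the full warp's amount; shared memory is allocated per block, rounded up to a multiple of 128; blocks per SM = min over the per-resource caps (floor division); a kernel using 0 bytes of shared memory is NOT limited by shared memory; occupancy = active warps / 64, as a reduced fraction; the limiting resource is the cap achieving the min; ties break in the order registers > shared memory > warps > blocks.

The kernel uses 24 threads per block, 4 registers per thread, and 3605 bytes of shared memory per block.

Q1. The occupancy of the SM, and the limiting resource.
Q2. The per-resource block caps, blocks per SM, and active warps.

Answer: occupancy 3/4, limited by shared memory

registers: 256 blocks
shared memory: 8 blocks
warps: 10 blocks
blocks: 16 blocks

Answer: 8 blocks, 48 active warps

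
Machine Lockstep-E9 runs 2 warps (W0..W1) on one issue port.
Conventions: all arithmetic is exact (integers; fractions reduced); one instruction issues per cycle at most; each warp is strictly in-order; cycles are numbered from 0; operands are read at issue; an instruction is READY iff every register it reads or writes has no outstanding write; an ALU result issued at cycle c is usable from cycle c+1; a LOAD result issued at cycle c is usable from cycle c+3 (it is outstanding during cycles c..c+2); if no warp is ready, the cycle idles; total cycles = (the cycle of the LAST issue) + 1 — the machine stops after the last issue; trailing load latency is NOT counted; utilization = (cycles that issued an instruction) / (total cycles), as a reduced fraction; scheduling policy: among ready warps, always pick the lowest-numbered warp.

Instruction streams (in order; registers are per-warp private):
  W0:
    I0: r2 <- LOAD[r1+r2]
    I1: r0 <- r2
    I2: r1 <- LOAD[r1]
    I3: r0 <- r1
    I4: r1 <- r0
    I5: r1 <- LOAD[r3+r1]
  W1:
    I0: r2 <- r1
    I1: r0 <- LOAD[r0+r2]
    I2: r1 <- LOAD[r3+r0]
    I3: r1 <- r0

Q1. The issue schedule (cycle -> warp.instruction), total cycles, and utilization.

cycle 0: W0.I0
cycle 1: W1.I0
cycle 2: W1.I1
cycle 3: W0.I1
cycle 4: W0.I2
cycle 5: W1.I2
cycle 6: idle
cycle 7: W0.I3
cycle 8: W0.I4
cycle 9: W0.I5
cycle 10: W1.I3

Answer: 11 cycles, utilization 10/11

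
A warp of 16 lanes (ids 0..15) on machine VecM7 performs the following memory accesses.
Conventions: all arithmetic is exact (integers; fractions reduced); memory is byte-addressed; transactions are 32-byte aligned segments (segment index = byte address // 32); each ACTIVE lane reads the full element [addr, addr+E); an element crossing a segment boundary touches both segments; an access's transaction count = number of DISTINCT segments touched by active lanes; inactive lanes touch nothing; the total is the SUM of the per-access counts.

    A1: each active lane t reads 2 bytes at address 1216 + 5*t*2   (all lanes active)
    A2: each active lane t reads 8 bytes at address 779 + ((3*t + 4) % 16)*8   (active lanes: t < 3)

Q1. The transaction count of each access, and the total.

A1: 5 transactions
A2: 3 transactions

Answer: 5,3; total 8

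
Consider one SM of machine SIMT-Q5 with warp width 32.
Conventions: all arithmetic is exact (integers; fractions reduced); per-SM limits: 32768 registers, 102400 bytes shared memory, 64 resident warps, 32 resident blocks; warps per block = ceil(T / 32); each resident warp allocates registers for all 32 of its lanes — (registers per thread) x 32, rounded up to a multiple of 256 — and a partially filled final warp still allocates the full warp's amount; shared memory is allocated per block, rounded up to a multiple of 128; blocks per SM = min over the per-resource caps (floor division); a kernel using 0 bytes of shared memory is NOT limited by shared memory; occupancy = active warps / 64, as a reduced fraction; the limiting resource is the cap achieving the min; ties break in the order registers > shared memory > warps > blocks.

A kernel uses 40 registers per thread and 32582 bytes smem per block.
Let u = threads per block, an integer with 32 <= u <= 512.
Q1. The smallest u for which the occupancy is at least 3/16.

Answer: u = 97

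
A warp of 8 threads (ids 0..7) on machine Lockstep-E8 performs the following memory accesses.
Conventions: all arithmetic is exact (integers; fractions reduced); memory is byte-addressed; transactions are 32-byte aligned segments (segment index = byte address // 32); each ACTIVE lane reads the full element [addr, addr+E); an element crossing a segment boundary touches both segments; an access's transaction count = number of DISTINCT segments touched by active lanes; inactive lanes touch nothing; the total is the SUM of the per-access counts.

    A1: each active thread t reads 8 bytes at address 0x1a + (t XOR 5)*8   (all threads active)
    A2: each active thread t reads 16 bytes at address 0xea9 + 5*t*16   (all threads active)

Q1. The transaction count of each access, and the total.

A1: 3 transactions
A2: 12 transactions

Answer: 3,12; total 15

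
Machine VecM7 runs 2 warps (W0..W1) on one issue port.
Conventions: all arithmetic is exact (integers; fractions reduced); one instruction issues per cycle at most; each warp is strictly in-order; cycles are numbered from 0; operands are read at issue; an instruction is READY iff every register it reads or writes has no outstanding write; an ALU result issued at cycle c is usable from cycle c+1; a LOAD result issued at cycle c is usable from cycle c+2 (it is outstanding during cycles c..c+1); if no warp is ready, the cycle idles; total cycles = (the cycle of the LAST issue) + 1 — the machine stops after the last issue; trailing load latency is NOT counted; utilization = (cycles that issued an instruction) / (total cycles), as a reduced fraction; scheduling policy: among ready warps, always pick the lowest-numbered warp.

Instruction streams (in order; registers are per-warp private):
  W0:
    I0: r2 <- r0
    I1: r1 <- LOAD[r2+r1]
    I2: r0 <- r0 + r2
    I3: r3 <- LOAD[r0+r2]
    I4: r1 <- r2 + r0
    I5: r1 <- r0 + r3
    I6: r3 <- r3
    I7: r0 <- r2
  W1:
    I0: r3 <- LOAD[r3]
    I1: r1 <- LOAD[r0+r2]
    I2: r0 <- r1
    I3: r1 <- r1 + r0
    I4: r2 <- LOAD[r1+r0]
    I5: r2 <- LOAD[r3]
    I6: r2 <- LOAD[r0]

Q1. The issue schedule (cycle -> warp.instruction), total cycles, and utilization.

cycle 0: W0.I0
cycle 1: W0.I1
cycle 2: W0.I2
cycle 3: W0.I3
cycle 4: W0.I4
cycle 5: W0.I5
cycle 6: W0.I6
cycle 7: W0.I7
cycle 8: W1.I0
cycle 9: W1.I1
cycle 10: idle
cycle 11: W1.I2
cycle 12: W1.I3
cycle 13: W1.I4
cycle 14: idle
cycle 15: W1.I5
cycle 16: idle
cycle 17: W1.I6

Answer: 18 cycles, utilization 5/6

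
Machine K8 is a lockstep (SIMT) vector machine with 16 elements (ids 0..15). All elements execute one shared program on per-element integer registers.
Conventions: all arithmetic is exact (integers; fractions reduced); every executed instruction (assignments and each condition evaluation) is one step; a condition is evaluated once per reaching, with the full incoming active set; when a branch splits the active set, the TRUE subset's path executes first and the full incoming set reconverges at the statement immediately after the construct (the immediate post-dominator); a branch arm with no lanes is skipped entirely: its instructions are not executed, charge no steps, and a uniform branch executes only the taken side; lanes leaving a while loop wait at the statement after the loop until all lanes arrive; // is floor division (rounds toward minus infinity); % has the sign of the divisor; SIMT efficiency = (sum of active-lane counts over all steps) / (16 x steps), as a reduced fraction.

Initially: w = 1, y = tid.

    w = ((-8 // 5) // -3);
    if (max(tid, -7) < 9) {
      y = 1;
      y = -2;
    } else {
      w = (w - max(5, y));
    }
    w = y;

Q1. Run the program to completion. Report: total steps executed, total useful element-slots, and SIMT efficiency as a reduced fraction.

Answer: 6 steps, 73 useful, 73/96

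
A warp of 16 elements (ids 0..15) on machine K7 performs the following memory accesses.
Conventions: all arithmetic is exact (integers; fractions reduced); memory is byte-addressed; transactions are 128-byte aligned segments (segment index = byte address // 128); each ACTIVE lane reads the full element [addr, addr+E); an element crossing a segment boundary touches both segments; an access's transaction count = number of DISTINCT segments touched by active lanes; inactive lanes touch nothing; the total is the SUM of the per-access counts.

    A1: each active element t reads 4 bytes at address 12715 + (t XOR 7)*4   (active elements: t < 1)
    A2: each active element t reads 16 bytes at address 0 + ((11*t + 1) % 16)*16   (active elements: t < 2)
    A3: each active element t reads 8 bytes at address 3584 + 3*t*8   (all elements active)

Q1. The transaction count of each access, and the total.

A1: 1 transaction
A2: 2 transactions
A3: 3 transactions

Answer: 1,2,3; total 6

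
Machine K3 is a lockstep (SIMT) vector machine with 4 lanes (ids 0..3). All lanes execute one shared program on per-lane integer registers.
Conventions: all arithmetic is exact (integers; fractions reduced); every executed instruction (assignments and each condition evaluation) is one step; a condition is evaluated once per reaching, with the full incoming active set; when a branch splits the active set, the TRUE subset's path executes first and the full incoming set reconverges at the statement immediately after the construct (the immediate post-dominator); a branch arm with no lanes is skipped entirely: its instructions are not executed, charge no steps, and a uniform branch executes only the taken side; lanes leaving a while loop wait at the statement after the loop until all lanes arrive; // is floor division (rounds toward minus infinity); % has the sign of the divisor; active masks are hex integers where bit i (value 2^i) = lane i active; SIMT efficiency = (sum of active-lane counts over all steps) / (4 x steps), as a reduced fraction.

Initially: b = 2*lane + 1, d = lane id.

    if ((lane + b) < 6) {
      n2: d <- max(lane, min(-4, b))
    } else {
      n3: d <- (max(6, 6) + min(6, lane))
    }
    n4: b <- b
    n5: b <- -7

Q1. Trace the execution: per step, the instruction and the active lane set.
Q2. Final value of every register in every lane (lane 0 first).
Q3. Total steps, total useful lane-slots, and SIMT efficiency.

step 0: eval ((lane + b) < 6)        0xf
step 1: d <- max(lane, min(-4, b))   0x3
step 2: d <- (max(6, 6) + min(6, lane)) 0xc
step 3: b <- b                       0xf
step 4: b <- -7                      0xf

Answer: 5 steps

b: -7,-7,-7,-7
d: 0,1,8,9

steps = 5; useful = 16; efficiency = 16/20 = 4/5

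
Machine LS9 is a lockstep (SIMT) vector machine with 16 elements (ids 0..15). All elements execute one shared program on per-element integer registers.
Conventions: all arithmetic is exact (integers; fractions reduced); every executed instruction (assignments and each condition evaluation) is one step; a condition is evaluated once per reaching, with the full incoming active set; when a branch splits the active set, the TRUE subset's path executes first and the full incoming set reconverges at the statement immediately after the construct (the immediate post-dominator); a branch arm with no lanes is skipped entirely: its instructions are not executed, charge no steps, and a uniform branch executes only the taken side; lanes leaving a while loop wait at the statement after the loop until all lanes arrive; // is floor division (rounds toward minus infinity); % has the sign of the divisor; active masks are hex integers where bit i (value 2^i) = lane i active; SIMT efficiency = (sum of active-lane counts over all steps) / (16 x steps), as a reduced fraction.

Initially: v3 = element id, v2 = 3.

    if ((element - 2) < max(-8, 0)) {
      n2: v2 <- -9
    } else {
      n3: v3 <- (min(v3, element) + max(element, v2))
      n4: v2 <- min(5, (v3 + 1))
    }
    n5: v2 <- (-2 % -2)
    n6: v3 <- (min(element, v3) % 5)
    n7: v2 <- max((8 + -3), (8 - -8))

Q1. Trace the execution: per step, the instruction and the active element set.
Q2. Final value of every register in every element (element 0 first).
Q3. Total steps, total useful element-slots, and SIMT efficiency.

step 0: eval ((element - 2) < max(-8, 0)) 0xffff
step 1: v2 <- -9                     0x0003
step 2: v3 <- (min(v3, element) + max(element, v2)) 0xfffc
step 3: v2 <- min(5, (v3 + 1))       0xfffc
step 4: v2 <- (-2 % -2)              0xffff
step 5: v3 <- (min(element, v3) % 5) 0xffff
step 6: v2 <- max((8 + -3), (8 - -8)) 0xffff

Answer: 7 steps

v3: 0,1,2,3,4,0,1,2,3,4,0,1,2,3,4,0
v2: 16,16,16,16,16,16,16,16,16,16,16,16,16,16,16,16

steps = 7; useful = 94; efficiency = 94/112 = 47/56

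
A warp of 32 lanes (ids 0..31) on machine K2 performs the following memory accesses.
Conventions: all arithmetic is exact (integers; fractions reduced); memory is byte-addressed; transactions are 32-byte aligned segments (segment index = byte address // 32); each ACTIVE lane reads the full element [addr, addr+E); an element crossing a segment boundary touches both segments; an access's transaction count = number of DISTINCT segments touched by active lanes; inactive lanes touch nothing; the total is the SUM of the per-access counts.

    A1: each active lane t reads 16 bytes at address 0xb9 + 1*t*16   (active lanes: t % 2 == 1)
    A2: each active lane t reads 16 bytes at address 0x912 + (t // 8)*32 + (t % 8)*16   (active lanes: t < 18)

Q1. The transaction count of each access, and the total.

A1: 16 transactions
A2: 6 transactions

Answer: 16,6; total 22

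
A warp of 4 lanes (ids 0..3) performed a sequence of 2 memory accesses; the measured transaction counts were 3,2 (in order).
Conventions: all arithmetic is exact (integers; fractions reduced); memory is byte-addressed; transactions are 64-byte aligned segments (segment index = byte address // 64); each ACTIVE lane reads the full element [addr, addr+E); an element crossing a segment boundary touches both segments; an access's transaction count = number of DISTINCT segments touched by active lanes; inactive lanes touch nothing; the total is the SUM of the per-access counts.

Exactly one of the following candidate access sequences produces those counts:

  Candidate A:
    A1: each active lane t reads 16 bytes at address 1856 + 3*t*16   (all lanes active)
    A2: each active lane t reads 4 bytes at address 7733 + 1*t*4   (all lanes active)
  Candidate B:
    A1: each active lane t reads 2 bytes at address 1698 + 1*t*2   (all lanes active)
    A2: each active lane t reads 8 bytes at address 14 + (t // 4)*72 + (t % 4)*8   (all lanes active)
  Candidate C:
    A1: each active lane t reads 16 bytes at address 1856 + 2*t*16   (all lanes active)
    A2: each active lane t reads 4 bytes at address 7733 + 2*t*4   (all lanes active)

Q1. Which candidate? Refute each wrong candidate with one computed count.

B: A1 gives 1 transaction, not 3
C: A1 gives 2 transactions, not 3
A: all counts match (3,2)

Answer: A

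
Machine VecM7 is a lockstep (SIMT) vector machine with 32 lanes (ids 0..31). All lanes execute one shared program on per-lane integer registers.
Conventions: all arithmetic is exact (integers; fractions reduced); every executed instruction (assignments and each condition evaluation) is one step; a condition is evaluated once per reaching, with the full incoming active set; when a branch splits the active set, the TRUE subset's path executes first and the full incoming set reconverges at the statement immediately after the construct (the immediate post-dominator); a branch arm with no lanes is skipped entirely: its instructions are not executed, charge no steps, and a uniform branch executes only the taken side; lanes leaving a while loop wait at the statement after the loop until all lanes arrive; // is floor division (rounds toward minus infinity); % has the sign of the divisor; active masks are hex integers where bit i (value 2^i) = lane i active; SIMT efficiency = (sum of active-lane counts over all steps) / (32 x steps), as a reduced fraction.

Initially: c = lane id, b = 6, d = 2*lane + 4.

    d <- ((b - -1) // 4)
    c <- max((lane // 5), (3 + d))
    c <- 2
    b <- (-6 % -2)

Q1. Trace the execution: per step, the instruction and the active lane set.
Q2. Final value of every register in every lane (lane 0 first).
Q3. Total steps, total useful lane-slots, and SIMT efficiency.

step 0: d <- ((b - -1) // 4)         0xffffffff
step 1: c <- max((lane // 5), (3 + d)) 0xffffffff
step 2: c <- 2                       0xffffffff
step 3: b <- (-6 % -2)               0xffffffff

Answer: 4 steps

c: 2,2,2,2,2,2,2,2,2,2,2,2,2,2,2,2,2,2,2,2,2,2,2,2,2,2,2,2,2,2,2,2
b: 0,0,0,0,0,0,0,0,0,0,0,0,0,0,0,0,0,0,0,0,0,0,0,0,0,0,0,0,0,0,0,0
d: 1,1,1,1,1,1,1,1,1,1,1,1,1,1,1,1,1,1,1,1,1,1,1,1,1,1,1,1,1,1,1,1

steps = 4; useful = 128; efficiency = 128/128 = 1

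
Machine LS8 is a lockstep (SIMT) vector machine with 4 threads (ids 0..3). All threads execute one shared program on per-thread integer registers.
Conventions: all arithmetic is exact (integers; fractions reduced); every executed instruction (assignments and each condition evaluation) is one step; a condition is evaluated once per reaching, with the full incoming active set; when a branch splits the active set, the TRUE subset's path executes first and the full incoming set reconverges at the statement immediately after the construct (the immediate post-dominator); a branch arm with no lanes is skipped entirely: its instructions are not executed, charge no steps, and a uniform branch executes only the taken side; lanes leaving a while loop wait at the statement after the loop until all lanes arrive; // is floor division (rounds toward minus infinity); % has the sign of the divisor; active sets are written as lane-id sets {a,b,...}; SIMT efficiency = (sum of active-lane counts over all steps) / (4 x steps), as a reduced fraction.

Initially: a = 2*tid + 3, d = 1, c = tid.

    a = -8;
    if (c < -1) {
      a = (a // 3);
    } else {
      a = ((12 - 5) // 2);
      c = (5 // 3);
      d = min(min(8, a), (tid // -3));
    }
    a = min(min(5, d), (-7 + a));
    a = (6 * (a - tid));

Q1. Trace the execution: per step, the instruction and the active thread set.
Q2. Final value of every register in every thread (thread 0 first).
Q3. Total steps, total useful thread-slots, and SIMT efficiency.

step 0: a <- -8                      {0,1,2,3}
step 1: eval (c < -1)                {0,1,2,3}
step 2: a <- ((12 - 5) // 2)         {0,1,2,3}
step 3: c <- (5 // 3)                {0,1,2,3}
step 4: d <- min(min(8, a), (tid // -3)) {0,1,2,3}
step 5: a <- min(min(5, d), (-7 + a)) {0,1,2,3}
step 6: a <- (6 * (a - tid))         {0,1,2,3}

Answer: 7 steps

a: -24,-30,-36,-42
d: 0,-1,-1,-1
c: 1,1,1,1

steps = 7; useful = 28; efficiency = 28/28 = 1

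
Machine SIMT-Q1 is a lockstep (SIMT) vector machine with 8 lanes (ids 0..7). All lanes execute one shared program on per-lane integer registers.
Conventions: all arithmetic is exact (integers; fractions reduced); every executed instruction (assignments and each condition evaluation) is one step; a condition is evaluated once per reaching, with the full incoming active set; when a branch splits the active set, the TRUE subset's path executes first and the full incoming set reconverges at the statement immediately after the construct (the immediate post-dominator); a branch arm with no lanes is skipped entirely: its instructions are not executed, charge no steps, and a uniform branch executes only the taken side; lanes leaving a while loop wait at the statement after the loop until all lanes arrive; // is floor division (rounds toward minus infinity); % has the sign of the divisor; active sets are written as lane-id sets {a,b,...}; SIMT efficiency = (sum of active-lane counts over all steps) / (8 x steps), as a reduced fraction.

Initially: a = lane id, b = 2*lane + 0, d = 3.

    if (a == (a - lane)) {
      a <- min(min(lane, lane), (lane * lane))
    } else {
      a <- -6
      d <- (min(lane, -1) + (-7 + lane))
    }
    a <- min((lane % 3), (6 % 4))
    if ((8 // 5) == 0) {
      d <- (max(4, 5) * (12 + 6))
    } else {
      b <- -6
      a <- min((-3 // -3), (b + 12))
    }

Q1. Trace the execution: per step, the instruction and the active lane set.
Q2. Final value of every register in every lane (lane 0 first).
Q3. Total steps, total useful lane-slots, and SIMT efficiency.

step 0: eval (a == (a - lane))       {0,1,2,3,4,5,6,7}
step 1: a <- min(min(lane, lane), (lane * lane)) {0}
step 2: a <- -6                      {1,2,3,4,5,6,7}
step 3: d <- (min(lane, -1) + (-7 + lane)) {1,2,3,4,5,6,7}
step 4: a <- min((lane % 3), (6 % 4)) {0,1,2,3,4,5,6,7}
step 5: eval ((8 // 5) == 0)         {0,1,2,3,4,5,6,7}
step 6: b <- -6                      {0,1,2,3,4,5,6,7}
step 7: a <- min((-3 // -3), (b + 12)) {0,1,2,3,4,5,6,7}

Answer: 8 steps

a: 1,1,1,1,1,1,1,1
b: -6,-6,-6,-6,-6,-6,-6,-6
d: 3,-7,-6,-5,-4,-3,-2,-1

steps = 8; useful = 55; efficiency = 55/64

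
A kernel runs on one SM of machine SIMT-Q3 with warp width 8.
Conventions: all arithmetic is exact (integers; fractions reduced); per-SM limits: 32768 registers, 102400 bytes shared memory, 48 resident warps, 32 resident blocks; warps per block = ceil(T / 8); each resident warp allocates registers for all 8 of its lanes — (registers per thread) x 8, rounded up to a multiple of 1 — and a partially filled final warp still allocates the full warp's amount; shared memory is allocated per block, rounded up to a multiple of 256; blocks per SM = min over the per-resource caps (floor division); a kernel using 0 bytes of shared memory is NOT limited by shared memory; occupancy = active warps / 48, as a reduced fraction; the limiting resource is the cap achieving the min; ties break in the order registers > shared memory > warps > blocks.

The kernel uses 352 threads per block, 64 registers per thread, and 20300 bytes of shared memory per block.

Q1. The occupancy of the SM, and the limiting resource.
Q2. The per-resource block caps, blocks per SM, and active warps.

Answer: occupancy 11/12, limited by registers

registers: 1 block
shared memory: 5 blocks
warps: 1 block
blocks: 32 blocks

Answer: 1 block, 44 active warps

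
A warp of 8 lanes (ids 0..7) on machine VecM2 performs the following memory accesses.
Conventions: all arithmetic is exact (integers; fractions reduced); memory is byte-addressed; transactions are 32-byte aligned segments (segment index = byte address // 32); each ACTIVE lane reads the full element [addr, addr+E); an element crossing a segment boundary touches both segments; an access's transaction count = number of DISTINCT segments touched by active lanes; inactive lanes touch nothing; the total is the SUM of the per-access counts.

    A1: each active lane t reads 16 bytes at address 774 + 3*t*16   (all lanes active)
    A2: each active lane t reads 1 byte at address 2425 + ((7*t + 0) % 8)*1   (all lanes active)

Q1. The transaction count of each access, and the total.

A1: 12 transactions
A2: 2 transactions

Answer: 12,2; total 14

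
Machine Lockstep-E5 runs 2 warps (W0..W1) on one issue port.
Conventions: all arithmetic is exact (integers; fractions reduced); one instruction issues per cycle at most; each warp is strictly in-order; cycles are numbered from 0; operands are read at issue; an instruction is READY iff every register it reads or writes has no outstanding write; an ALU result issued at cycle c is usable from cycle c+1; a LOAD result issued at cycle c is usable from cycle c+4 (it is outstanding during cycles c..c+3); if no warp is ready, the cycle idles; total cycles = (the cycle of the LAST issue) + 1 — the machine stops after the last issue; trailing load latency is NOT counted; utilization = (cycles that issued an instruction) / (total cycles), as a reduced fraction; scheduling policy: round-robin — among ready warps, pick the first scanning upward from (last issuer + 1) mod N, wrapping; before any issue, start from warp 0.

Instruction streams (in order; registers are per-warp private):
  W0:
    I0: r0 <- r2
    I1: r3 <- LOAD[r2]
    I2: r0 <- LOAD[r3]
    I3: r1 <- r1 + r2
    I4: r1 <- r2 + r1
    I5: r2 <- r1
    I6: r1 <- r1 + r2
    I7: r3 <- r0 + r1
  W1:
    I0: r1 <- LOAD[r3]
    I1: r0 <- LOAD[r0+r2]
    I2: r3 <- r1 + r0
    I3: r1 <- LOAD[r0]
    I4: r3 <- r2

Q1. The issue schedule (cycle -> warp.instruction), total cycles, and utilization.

cycle 0: W0.I0
cycle 1: W1.I0
cycle 2: W0.I1
cycle 3: W1.I1
cycle 4: idle
cycle 5: idle
cycle 6: W0.I2
cycle 7: W1.I2
cycle 8: W0.I3
cycle 9: W1.I3
cycle 10: W0.I4
cycle 11: W1.I4
cycle 12: W0.I5
cycle 13: W0.I6
cycle 14: W0.I7

Answer: 15 cycles, utilization 13/15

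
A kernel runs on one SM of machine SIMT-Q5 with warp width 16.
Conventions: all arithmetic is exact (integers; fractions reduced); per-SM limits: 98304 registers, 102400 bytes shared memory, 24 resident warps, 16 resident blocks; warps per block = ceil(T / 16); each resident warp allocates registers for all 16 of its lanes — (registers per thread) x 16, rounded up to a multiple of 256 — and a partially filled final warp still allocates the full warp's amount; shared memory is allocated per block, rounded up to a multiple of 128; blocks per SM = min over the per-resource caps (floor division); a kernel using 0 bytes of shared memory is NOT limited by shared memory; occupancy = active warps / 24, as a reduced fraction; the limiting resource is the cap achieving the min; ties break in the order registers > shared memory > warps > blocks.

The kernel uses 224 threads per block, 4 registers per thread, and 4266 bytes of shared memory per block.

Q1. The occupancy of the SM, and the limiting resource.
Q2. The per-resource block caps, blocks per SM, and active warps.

Answer: occupancy 7/12, limited by warps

registers: 27 blocks
shared memory: 23 blocks
warps: 1 block
blocks: 16 blocks

Answer: 1 block, 14 active warps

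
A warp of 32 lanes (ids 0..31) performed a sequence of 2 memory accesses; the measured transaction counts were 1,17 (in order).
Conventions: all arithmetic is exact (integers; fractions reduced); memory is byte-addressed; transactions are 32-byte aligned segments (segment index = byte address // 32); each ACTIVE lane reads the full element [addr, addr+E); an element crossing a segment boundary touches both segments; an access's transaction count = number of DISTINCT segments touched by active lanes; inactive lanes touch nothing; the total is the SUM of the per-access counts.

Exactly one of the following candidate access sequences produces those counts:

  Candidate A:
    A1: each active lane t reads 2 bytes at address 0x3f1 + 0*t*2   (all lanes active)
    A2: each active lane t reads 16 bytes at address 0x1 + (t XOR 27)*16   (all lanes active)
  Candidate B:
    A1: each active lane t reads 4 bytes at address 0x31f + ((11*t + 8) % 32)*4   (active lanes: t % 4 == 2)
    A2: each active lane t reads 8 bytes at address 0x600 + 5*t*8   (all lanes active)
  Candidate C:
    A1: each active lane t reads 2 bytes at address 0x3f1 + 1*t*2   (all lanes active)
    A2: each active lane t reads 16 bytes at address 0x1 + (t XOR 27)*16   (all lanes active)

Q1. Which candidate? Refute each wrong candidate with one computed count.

B: A1 gives 4 transactions, not 1
C: A1 gives 3 transactions, not 1
A: all counts match (1,17)

Answer: A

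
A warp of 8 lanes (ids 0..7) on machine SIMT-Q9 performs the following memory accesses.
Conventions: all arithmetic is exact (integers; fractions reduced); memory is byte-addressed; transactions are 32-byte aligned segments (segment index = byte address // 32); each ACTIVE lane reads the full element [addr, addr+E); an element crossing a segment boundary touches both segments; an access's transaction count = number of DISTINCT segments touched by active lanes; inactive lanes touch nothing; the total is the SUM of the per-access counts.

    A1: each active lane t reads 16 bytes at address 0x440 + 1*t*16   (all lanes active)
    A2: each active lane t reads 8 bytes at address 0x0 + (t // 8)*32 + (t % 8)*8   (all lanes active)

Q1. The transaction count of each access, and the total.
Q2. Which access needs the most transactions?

A1: 4 transactions
A2: 2 transactions

Answer: 4,2; total 6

Answer: A1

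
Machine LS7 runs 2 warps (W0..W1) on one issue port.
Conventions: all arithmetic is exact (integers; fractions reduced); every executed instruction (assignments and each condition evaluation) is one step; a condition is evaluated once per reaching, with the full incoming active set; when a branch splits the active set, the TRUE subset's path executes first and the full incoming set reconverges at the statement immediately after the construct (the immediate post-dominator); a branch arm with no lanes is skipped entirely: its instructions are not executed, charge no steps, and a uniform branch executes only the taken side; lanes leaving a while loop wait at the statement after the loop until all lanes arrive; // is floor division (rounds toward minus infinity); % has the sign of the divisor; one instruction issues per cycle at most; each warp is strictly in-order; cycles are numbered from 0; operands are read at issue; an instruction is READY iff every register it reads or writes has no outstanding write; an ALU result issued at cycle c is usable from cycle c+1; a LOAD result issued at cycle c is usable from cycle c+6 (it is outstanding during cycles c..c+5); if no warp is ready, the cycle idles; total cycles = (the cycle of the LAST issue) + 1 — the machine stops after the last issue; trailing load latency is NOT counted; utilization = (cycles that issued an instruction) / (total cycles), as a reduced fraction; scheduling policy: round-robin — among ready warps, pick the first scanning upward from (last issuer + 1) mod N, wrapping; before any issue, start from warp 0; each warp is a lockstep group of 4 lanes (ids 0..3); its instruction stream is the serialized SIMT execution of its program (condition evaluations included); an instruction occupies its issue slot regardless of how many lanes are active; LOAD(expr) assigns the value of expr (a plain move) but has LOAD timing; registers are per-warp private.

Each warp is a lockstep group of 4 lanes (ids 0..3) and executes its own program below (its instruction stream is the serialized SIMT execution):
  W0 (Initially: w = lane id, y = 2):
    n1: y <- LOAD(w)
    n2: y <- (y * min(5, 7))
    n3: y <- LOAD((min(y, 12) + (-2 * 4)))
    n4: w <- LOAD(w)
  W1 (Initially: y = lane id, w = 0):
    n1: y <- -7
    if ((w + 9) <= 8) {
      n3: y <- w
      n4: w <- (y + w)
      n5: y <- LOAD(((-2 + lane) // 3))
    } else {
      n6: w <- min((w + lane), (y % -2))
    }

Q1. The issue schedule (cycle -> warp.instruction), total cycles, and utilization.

cycle 0: W0.I0
cycle 1: W1.I0
cycle 2: W1.I1
cycle 3: W1.I2
cycle 4: idle
cycle 5: idle
cycle 6: W0.I1
cycle 7: W0.I2
cycle 8: W0.I3

Answer: 9 cycles, utilization 7/9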